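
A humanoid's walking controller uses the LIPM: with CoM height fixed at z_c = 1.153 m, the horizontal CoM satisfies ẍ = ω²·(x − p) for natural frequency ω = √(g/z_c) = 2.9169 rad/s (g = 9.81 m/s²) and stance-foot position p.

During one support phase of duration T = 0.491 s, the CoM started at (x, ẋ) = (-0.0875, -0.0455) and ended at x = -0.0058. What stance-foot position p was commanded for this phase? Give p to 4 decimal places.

ωT = 2.9169·0.491 = 1.432198; cosh(ωT) = 2.213339, sinh(ωT) = 1.974555
x(T) = p + (x₀−p)·cosh(ωT) + (ẋ₀/ω)·sinh(ωT) ⇒ p·(1 − cosh) = x(T) − x₀·cosh − (ẋ₀/ω)·sinh
numerator   = -0.0058 − (-0.0875)·2.213339 − (-0.0455/2.9169)·1.974555 = 0.218668
denominator = 1 − 2.213339 = -1.213339
p = 0.218668 / -1.213339 = -0.1802

p = -0.1802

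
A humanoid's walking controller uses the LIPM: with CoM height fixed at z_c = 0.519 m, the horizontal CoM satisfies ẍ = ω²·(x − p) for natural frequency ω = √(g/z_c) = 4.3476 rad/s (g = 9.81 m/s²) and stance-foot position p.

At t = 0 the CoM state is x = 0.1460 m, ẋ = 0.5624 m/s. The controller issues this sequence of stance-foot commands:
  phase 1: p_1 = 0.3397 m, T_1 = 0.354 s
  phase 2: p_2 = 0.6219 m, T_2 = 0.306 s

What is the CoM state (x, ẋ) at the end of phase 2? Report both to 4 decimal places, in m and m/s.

phase 1: p=0.3397, T=0.354, ωT=1.539050, cosh=2.437374, sinh=2.222789; start (x,ẋ)=(0.146000, 0.562400) → end (x,ẋ)=(0.155118, -0.501099)
phase 2: p=0.6219, T=0.306, ωT=1.330366, cosh=2.023403, sinh=1.759023; start (x,ẋ)=(0.155118, -0.501099) → end (x,ẋ)=(-0.525331, -4.583654)

x = -0.5253, ẋ = -4.5837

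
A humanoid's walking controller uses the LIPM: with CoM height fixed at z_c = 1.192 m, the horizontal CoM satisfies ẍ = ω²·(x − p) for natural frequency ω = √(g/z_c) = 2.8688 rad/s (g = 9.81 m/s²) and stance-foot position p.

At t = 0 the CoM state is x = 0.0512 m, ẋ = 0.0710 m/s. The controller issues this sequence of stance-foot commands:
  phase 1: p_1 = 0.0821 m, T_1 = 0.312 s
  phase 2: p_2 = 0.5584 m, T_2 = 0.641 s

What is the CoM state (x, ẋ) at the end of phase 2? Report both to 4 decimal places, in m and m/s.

phase 1: p=0.0821, T=0.312, ωT=0.895066, cosh=1.428039, sinh=1.019458; start (x,ẋ)=(0.051200, 0.071000) → end (x,ẋ)=(0.063204, 0.011020)
phase 2: p=0.5584, T=0.641, ωT=1.838901, cosh=3.224307, sinh=3.065314; start (x,ẋ)=(0.063204, 0.011020) → end (x,ẋ)=(-1.026488, -4.319108)

x = -1.0265, ẋ = -4.3191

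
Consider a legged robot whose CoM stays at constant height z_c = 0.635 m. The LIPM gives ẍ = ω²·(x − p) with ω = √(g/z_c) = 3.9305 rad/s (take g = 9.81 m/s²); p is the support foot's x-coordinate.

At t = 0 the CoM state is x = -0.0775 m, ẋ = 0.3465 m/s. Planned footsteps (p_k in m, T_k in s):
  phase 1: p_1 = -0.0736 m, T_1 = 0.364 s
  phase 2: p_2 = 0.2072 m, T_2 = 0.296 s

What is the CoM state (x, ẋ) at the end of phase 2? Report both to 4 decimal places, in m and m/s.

x = 0.2744, ẋ = 0.6359

phase 1: p=-0.0736, T=0.364, ωT=1.430702, cosh=2.210387, sinh=1.971246; start (x,ẋ)=(-0.077500, 0.346500) → end (x,ẋ)=(0.091558, 0.735682)
phase 2: p=0.2072, T=0.296, ωT=1.163428, cosh=1.756650, sinh=1.444237; start (x,ẋ)=(0.091558, 0.735682) → end (x,ẋ)=(0.274379, 0.635886)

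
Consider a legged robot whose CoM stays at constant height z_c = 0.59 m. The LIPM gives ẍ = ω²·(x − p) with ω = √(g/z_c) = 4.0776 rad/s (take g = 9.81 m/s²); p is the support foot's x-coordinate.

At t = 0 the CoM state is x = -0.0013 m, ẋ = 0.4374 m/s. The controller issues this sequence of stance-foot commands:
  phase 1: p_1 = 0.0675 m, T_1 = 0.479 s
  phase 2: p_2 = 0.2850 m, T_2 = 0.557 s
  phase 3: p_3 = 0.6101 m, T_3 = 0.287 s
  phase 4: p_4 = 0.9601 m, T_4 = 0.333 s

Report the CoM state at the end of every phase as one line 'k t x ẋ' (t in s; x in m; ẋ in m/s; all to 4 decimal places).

1 0.4790 0.1906 0.6039
2 1.0360 0.5329 1.1129
3 1.3230 0.8712 1.5078
4 1.6560 1.4472 2.4670

phase 1: p=0.0675, T=0.479, ωT=1.953170, cosh=3.596415, sinh=3.454591; start (x,ẋ)=(-0.001300, 0.437400) → end (x,ẋ)=(0.190637, 0.603925)
phase 2: p=0.2850, T=0.557, ωT=2.271223, cosh=4.897217, sinh=4.794031; start (x,ẋ)=(0.190637, 0.603925) → end (x,ẋ)=(0.532919, 1.112932)
phase 3: p=0.6101, T=0.287, ωT=1.170271, cosh=1.766575, sinh=1.456292; start (x,ẋ)=(0.532919, 1.112932) → end (x,ẋ)=(0.871231, 1.507761)
phase 4: p=0.9601, T=0.333, ωT=1.357841, cosh=2.072503, sinh=1.815287; start (x,ẋ)=(0.871231, 1.507761) → end (x,ẋ)=(1.447151, 2.467026)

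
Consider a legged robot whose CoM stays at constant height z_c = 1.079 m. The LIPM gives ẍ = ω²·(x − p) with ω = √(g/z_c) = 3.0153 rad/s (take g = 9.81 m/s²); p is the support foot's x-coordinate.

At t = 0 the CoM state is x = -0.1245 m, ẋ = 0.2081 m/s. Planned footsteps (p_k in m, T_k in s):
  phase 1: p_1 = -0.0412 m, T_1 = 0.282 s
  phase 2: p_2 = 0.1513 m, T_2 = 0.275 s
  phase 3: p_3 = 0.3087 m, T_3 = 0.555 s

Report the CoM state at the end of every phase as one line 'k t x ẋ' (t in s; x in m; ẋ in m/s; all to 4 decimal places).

phase 1: p=-0.0412, T=0.282, ωT=0.850315, cosh=1.383832, sinh=0.956551; start (x,ẋ)=(-0.124500, 0.208100) → end (x,ẋ)=(-0.090457, 0.047714)
phase 2: p=0.1513, T=0.275, ωT=0.829207, cosh=1.363948, sinh=0.927554; start (x,ẋ)=(-0.090457, 0.047714) → end (x,ẋ)=(-0.163767, -0.611079)
phase 3: p=0.3087, T=0.555, ωT=1.673492, cosh=2.759169, sinh=2.571578; start (x,ẋ)=(-0.163767, -0.611079) → end (x,ẋ)=(-1.516070, -5.349615)

1 0.2820 -0.0905 0.0477
2 0.5570 -0.1638 -0.6111
3 1.1120 -1.5161 -5.3496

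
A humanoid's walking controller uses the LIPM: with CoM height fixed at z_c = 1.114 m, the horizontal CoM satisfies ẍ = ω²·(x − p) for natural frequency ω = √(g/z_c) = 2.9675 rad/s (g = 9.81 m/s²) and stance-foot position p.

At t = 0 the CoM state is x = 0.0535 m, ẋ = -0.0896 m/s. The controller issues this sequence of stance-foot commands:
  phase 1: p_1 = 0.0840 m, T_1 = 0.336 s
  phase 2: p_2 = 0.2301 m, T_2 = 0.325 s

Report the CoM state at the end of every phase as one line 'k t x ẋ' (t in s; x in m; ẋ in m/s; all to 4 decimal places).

phase 1: p=0.0840, T=0.336, ωT=0.997080, cosh=1.539656, sinh=1.170700; start (x,ẋ)=(0.053500, -0.089600) → end (x,ẋ)=(0.001693, -0.243912)
phase 2: p=0.2301, T=0.325, ωT=0.964437, cosh=1.502255, sinh=1.121057; start (x,ẋ)=(0.001693, -0.243912) → end (x,ẋ)=(-0.205171, -1.126269)

1 0.3360 0.0017 -0.2439
2 0.6610 -0.2052 -1.1263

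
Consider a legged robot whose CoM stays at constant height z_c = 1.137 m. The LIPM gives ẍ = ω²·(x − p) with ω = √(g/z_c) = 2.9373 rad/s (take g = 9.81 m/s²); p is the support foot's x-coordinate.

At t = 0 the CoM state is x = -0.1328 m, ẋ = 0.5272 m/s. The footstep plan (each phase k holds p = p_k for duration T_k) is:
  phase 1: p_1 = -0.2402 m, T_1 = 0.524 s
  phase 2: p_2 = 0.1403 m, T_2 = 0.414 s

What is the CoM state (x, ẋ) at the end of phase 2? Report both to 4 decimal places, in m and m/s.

phase 1: p=-0.2402, T=0.524, ωT=1.539145, cosh=2.437585, sinh=2.223020; start (x,ẋ)=(-0.132800, 0.527200) → end (x,ẋ)=(0.420594, 1.986382)
phase 2: p=0.1403, T=0.414, ωT=1.216042, cosh=1.835105, sinh=1.538704; start (x,ẋ)=(0.420594, 1.986382) → end (x,ẋ)=(1.695235, 4.912047)

x = 1.6952, ẋ = 4.9120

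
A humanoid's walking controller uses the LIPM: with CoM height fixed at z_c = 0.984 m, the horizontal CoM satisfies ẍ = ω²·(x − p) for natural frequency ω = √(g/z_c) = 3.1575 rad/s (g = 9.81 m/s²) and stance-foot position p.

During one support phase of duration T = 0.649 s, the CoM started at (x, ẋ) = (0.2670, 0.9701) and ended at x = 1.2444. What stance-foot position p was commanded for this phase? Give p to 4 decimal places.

p = 0.3333

ωT = 3.1575·0.649 = 2.049218; cosh(ωT) = 3.945330, sinh(ωT) = 3.816495
x(T) = p + (x₀−p)·cosh(ωT) + (ẋ₀/ω)·sinh(ωT) ⇒ p·(1 − cosh) = x(T) − x₀·cosh − (ẋ₀/ω)·sinh
numerator   = 1.2444 − (0.2670)·3.945330 − (0.9701/3.1575)·3.816495 = -0.981571
denominator = 1 − 3.945330 = -2.945330
p = -0.981571 / -2.945330 = 0.3333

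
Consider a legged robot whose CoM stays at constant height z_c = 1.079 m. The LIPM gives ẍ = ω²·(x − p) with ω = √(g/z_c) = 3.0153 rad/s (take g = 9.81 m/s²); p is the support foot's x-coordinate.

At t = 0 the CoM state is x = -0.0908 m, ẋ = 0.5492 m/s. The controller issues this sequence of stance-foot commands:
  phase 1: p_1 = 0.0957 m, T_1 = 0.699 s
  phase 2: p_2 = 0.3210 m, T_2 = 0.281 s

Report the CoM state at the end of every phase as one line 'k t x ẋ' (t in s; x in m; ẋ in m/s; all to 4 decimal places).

1 0.6990 0.0554 0.0134
2 0.9800 -0.0416 -0.7443

phase 1: p=0.0957, T=0.699, ωT=2.107695, cosh=4.175383, sinh=4.053865; start (x,ẋ)=(-0.090800, 0.549200) → end (x,ẋ)=(0.055353, 0.013415)
phase 2: p=0.3210, T=0.281, ωT=0.847299, cosh=1.380954, sinh=0.952383; start (x,ẋ)=(0.055353, 0.013415) → end (x,ẋ)=(-0.041609, -0.744338)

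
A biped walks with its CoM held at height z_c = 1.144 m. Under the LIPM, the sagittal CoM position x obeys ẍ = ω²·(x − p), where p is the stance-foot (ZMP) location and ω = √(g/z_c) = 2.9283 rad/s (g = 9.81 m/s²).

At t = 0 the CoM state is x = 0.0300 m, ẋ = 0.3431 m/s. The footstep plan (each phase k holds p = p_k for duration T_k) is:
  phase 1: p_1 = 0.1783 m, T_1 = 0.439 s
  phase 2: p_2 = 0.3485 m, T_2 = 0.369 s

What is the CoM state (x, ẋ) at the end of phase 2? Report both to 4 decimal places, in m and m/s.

phase 1: p=0.1783, T=0.439, ωT=1.285524, cosh=1.946534, sinh=1.670028; start (x,ẋ)=(0.030000, 0.343100) → end (x,ẋ)=(0.085301, -0.057382)
phase 2: p=0.3485, T=0.369, ωT=1.080543, cosh=1.642845, sinh=1.303433; start (x,ẋ)=(0.085301, -0.057382) → end (x,ẋ)=(-0.109437, -1.098859)

x = -0.1094, ẋ = -1.0989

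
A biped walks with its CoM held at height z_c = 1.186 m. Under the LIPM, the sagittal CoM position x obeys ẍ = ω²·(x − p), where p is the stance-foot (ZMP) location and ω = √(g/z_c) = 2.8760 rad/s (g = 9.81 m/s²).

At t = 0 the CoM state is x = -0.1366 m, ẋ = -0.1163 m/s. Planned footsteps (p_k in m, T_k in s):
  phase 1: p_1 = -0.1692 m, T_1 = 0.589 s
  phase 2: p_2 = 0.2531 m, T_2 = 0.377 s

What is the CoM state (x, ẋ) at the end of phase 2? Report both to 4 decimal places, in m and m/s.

x = -0.5035, ẋ = -1.7784

phase 1: p=-0.1692, T=0.589, ωT=1.693964, cosh=2.812398, sinh=2.628608; start (x,ẋ)=(-0.136600, -0.116300) → end (x,ẋ)=(-0.183812, -0.080630)
phase 2: p=0.2531, T=0.377, ωT=1.084252, cosh=1.647691, sinh=1.309536; start (x,ẋ)=(-0.183812, -0.080630) → end (x,ẋ)=(-0.503509, -1.778362)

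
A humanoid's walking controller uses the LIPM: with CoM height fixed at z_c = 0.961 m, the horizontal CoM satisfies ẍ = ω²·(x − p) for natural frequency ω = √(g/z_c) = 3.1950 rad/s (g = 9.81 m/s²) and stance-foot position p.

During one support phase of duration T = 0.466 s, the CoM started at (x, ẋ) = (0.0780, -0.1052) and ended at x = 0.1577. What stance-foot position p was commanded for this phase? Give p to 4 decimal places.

p = -0.0341

ωT = 3.1950·0.466 = 1.488870; cosh(ωT) = 2.328856, sinh(ωT) = 2.103228
x(T) = p + (x₀−p)·cosh(ωT) + (ẋ₀/ω)·sinh(ωT) ⇒ p·(1 − cosh) = x(T) − x₀·cosh − (ẋ₀/ω)·sinh
numerator   = 0.1577 − (0.0780)·2.328856 − (-0.1052/3.1950)·2.103228 = 0.045301
denominator = 1 − 2.328856 = -1.328856
p = 0.045301 / -1.328856 = -0.0341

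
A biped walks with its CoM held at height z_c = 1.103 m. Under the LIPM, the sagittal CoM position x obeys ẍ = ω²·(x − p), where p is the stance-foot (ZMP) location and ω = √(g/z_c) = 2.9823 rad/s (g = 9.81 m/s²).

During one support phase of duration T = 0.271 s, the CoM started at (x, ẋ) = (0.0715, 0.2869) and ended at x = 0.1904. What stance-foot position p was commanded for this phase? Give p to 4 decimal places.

p = -0.0225

ωT = 2.9823·0.271 = 0.808203; cosh(ωT) = 1.344765, sinh(ωT) = 0.899107
x(T) = p + (x₀−p)·cosh(ωT) + (ẋ₀/ω)·sinh(ωT) ⇒ p·(1 − cosh) = x(T) − x₀·cosh − (ẋ₀/ω)·sinh
numerator   = 0.1904 − (0.0715)·1.344765 − (0.2869/2.9823)·0.899107 = 0.007754
denominator = 1 − 1.344765 = -0.344765
p = 0.007754 / -0.344765 = -0.0225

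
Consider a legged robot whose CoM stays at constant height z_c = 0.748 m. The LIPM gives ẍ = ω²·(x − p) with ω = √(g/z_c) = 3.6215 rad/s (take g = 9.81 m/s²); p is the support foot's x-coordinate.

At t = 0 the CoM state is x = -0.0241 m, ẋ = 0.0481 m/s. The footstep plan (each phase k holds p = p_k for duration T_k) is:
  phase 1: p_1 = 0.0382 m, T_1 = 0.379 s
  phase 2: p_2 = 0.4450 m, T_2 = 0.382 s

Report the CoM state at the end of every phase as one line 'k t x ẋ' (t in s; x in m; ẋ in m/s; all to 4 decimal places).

1 0.3790 -0.0681 -0.3155
2 0.7610 -0.8053 -4.1413

phase 1: p=0.0382, T=0.379, ωT=1.372549, cosh=2.099426, sinh=1.845966; start (x,ẋ)=(-0.024100, 0.048100) → end (x,ẋ)=(-0.068077, -0.315503)
phase 2: p=0.4450, T=0.382, ωT=1.383413, cosh=2.119606, sinh=1.868885; start (x,ẋ)=(-0.068077, -0.315503) → end (x,ẋ)=(-0.805337, -4.141331)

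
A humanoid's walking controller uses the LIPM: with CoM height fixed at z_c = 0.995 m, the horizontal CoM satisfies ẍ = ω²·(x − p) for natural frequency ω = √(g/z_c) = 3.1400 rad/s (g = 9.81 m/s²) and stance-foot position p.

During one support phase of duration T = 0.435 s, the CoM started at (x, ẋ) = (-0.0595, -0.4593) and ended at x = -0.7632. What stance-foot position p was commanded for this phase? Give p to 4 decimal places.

ωT = 3.1400·0.435 = 1.365900; cosh(ωT) = 2.087200, sinh(ωT) = 1.832049
x(T) = p + (x₀−p)·cosh(ωT) + (ẋ₀/ω)·sinh(ωT) ⇒ p·(1 − cosh) = x(T) − x₀·cosh − (ẋ₀/ω)·sinh
numerator   = -0.7632 − (-0.0595)·2.087200 − (-0.4593/3.1400)·1.832049 = -0.371031
denominator = 1 − 2.087200 = -1.087200
p = -0.371031 / -1.087200 = 0.3413

p = 0.3413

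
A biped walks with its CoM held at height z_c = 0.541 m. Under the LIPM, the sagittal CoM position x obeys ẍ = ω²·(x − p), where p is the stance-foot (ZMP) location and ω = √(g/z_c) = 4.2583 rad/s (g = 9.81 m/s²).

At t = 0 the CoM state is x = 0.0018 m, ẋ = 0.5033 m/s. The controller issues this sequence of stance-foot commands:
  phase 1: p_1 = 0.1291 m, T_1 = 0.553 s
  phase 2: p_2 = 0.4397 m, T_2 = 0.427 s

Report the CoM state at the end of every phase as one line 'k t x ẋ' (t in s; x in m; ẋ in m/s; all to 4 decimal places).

1 0.5530 0.0695 -0.1547
2 0.9800 -0.8399 -5.2180

phase 1: p=0.1291, T=0.553, ωT=2.354840, cosh=5.315675, sinh=5.220767; start (x,ẋ)=(0.001800, 0.503300) → end (x,ẋ)=(0.069471, -0.154702)
phase 2: p=0.4397, T=0.427, ωT=1.818294, cosh=3.161821, sinh=2.999518; start (x,ẋ)=(0.069471, -0.154702) → end (x,ẋ)=(-0.839869, -5.218018)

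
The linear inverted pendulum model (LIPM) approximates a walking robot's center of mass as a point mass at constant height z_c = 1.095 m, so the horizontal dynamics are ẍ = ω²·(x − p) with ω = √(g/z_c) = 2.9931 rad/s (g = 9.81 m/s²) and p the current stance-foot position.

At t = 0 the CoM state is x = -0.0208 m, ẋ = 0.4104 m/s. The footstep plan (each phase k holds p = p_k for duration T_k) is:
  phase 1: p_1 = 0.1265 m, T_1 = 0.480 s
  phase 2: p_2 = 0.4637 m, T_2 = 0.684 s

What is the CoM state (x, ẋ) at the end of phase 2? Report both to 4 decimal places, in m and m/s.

phase 1: p=0.1265, T=0.480, ωT=1.436688, cosh=2.222227, sinh=1.984513; start (x,ẋ)=(-0.020800, 0.410400) → end (x,ẋ)=(0.071273, 0.037063)
phase 2: p=0.4637, T=0.684, ωT=2.047280, cosh=3.937945, sinh=3.808859; start (x,ẋ)=(0.071273, 0.037063) → end (x,ẋ)=(-1.034491, -4.327831)

x = -1.0345, ẋ = -4.3278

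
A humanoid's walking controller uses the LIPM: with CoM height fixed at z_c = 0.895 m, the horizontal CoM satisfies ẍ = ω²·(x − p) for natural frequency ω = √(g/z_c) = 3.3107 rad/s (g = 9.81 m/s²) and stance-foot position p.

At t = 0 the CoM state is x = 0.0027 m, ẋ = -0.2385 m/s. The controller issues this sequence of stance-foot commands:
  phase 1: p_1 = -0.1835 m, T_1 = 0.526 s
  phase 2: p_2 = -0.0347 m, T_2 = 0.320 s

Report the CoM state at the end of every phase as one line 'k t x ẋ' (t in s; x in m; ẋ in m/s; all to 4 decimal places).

phase 1: p=-0.1835, T=0.526, ωT=1.741428, cosh=2.940378, sinh=2.765108; start (x,ẋ)=(0.002700, -0.238500) → end (x,ẋ)=(0.164802, 1.003277)
phase 2: p=-0.0347, T=0.320, ωT=1.059424, cosh=1.615682, sinh=1.269027; start (x,ẋ)=(0.164802, 1.003277) → end (x,ẋ)=(0.672199, 2.459160)

1 0.5260 0.1648 1.0033
2 0.8460 0.6722 2.4592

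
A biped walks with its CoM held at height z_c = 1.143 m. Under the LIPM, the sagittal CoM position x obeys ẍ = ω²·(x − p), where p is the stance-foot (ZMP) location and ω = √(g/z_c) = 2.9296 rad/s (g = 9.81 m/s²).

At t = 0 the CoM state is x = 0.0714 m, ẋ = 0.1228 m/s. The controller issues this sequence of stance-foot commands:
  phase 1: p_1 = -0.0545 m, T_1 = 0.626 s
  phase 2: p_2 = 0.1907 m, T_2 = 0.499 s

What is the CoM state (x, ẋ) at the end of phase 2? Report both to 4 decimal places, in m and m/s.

phase 1: p=-0.0545, T=0.626, ωT=1.833930, cosh=3.209108, sinh=3.049324; start (x,ẋ)=(0.071400, 0.122800) → end (x,ẋ)=(0.477345, 1.518781)
phase 2: p=0.1907, T=0.499, ωT=1.461870, cosh=2.272912, sinh=2.041109; start (x,ẋ)=(0.477345, 1.518781) → end (x,ẋ)=(1.900383, 5.166087)

x = 1.9004, ẋ = 5.1661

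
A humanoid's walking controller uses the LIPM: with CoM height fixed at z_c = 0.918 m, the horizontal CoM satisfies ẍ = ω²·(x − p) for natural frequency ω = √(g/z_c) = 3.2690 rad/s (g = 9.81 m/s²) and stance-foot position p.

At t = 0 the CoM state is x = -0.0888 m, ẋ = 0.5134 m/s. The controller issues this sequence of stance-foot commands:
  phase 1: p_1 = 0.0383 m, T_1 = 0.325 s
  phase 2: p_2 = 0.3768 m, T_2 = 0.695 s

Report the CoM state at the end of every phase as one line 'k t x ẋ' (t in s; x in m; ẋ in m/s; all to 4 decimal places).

phase 1: p=0.0383, T=0.325, ωT=1.062425, cosh=1.619498, sinh=1.273881; start (x,ẋ)=(-0.088800, 0.513400) → end (x,ẋ)=(0.032526, 0.302165)
phase 2: p=0.3768, T=0.695, ωT=2.271955, cosh=4.900726, sinh=4.797616; start (x,ẋ)=(0.032526, 0.302165) → end (x,ẋ)=(-0.866931, -3.918555)

1 0.3250 0.0325 0.3022
2 1.0200 -0.8669 -3.9186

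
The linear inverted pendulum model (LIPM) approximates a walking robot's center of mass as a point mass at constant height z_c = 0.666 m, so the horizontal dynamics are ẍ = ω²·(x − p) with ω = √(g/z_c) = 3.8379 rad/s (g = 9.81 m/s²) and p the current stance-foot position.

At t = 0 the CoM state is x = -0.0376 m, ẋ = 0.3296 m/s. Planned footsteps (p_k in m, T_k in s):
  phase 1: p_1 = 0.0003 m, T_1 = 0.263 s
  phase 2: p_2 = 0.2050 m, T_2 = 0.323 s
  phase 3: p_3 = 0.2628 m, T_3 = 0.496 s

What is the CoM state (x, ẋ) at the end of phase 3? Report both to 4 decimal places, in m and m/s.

phase 1: p=0.0003, T=0.263, ωT=1.009368, cosh=1.554157, sinh=1.189708; start (x,ẋ)=(-0.037600, 0.329600) → end (x,ẋ)=(0.043570, 0.339200)
phase 2: p=0.2050, T=0.323, ωT=1.239642, cosh=1.871932, sinh=1.582444; start (x,ẋ)=(0.043570, 0.339200) → end (x,ẋ)=(0.042673, -0.345448)
phase 3: p=0.2628, T=0.496, ωT=1.903598, cosh=3.429514, sinh=3.280482; start (x,ẋ)=(0.042673, -0.345448) → end (x,ẋ)=(-0.787405, -3.956158)

x = -0.7874, ẋ = -3.9562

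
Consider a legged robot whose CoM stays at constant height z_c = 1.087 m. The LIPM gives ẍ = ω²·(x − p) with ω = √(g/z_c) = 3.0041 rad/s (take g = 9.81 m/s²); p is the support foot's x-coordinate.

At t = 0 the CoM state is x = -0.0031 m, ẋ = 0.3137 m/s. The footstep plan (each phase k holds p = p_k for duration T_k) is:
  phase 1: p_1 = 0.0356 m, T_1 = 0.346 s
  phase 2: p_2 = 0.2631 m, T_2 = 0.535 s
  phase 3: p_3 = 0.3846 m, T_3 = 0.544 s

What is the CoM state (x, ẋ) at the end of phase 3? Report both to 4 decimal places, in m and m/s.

phase 1: p=0.0356, T=0.346, ωT=1.039419, cosh=1.590616, sinh=1.236956; start (x,ẋ)=(-0.003100, 0.313700) → end (x,ẋ)=(0.103211, 0.355169)
phase 2: p=0.2631, T=0.535, ωT=1.607194, cosh=2.594620, sinh=2.394171; start (x,ẋ)=(0.103211, 0.355169) → end (x,ẋ)=(0.131307, -0.228444)
phase 3: p=0.3846, T=0.544, ωT=1.634230, cosh=2.660307, sinh=2.465205; start (x,ẋ)=(0.131307, -0.228444) → end (x,ẋ)=(-0.476701, -2.483546)

x = -0.4767, ẋ = -2.4835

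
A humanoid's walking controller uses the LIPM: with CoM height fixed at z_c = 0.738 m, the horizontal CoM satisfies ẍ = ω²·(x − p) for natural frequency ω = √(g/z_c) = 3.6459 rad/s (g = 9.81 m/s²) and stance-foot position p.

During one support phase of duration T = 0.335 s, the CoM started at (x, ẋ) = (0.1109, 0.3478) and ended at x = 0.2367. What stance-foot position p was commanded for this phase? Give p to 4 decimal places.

ωT = 3.6459·0.335 = 1.221377; cosh(ωT) = 1.843339, sinh(ωT) = 1.548515
x(T) = p + (x₀−p)·cosh(ωT) + (ẋ₀/ω)·sinh(ωT) ⇒ p·(1 − cosh) = x(T) − x₀·cosh − (ẋ₀/ω)·sinh
numerator   = 0.2367 − (0.1109)·1.843339 − (0.3478/3.6459)·1.548515 = -0.115447
denominator = 1 − 1.843339 = -0.843339
p = -0.115447 / -0.843339 = 0.1369

p = 0.1369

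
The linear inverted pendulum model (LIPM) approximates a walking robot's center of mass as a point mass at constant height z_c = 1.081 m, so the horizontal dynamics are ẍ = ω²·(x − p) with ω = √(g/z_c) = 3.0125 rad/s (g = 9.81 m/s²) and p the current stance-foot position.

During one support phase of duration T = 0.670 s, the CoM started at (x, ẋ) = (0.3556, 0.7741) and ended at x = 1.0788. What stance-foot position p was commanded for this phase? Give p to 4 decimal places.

p = 0.4357

ωT = 3.0125·0.670 = 2.018375; cosh(ωT) = 3.829478, sinh(ωT) = 3.696607
x(T) = p + (x₀−p)·cosh(ωT) + (ẋ₀/ω)·sinh(ωT) ⇒ p·(1 − cosh) = x(T) − x₀·cosh − (ẋ₀/ω)·sinh
numerator   = 1.0788 − (0.3556)·3.829478 − (0.7741/3.0125)·3.696607 = -1.232852
denominator = 1 − 3.829478 = -2.829478
p = -1.232852 / -2.829478 = 0.4357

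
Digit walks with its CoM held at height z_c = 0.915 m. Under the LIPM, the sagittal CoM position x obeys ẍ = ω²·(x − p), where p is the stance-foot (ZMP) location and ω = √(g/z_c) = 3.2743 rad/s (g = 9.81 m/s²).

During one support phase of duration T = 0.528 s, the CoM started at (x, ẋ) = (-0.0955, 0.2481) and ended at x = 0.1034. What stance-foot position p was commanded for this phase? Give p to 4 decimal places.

ωT = 3.2743·0.528 = 1.728830; cosh(ωT) = 2.905776, sinh(ωT) = 2.728284
x(T) = p + (x₀−p)·cosh(ωT) + (ẋ₀/ω)·sinh(ωT) ⇒ p·(1 − cosh) = x(T) − x₀·cosh − (ẋ₀/ω)·sinh
numerator   = 0.1034 − (-0.0955)·2.905776 − (0.2481/3.2743)·2.728284 = 0.174174
denominator = 1 − 2.905776 = -1.905776
p = 0.174174 / -1.905776 = -0.0914

p = -0.0914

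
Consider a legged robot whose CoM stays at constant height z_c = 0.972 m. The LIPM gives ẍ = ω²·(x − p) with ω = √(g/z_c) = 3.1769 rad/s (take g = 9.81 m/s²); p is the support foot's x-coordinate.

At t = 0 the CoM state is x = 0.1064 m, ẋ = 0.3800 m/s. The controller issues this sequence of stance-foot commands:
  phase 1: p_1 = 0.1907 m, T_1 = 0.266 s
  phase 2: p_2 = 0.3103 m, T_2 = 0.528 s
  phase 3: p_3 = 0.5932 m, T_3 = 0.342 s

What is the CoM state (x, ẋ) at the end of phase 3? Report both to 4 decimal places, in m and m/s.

phase 1: p=0.1907, T=0.266, ωT=0.845055, cosh=1.378820, sinh=0.949287; start (x,ẋ)=(0.106400, 0.380000) → end (x,ẋ)=(0.188013, 0.269721)
phase 2: p=0.3103, T=0.528, ωT=1.677403, cosh=2.769250, sinh=2.582391; start (x,ẋ)=(0.188013, 0.269721) → end (x,ẋ)=(0.190903, -0.256319)
phase 3: p=0.5932, T=0.342, ωT=1.086500, cosh=1.650639, sinh=1.313243; start (x,ẋ)=(0.190903, -0.256319) → end (x,ẋ)=(-0.176802, -2.101490)

x = -0.1768, ẋ = -2.1015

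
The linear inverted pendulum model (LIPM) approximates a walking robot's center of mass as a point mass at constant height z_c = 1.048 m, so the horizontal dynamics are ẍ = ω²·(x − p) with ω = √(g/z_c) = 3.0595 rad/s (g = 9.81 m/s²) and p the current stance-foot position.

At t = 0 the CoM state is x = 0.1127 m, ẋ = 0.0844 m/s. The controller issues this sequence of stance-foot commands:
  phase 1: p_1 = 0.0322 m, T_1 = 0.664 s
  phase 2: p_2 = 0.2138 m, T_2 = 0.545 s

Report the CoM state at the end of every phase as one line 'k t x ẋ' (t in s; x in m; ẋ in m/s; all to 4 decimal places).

1 0.6640 0.4478 1.2502
2 1.2090 1.8998 5.2591

phase 1: p=0.0322, T=0.664, ωT=2.031508, cosh=3.878357, sinh=3.747220; start (x,ẋ)=(0.112700, 0.084400) → end (x,ẋ)=(0.447779, 1.250235)
phase 2: p=0.2138, T=0.545, ωT=1.667428, cosh=2.743626, sinh=2.554894; start (x,ẋ)=(0.447779, 1.250235) → end (x,ẋ)=(1.899785, 5.259123)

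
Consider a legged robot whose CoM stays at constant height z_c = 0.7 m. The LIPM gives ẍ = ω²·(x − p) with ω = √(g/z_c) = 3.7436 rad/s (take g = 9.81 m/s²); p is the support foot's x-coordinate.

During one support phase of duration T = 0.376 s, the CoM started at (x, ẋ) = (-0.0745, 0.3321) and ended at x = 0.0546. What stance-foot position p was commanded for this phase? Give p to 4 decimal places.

ωT = 3.7436·0.376 = 1.407594; cosh(ωT) = 2.165421, sinh(ωT) = 1.920690
x(T) = p + (x₀−p)·cosh(ωT) + (ẋ₀/ω)·sinh(ωT) ⇒ p·(1 − cosh) = x(T) − x₀·cosh − (ẋ₀/ω)·sinh
numerator   = 0.0546 − (-0.0745)·2.165421 − (0.3321/3.7436)·1.920690 = 0.045537
denominator = 1 − 2.165421 = -1.165421
p = 0.045537 / -1.165421 = -0.0391

p = -0.0391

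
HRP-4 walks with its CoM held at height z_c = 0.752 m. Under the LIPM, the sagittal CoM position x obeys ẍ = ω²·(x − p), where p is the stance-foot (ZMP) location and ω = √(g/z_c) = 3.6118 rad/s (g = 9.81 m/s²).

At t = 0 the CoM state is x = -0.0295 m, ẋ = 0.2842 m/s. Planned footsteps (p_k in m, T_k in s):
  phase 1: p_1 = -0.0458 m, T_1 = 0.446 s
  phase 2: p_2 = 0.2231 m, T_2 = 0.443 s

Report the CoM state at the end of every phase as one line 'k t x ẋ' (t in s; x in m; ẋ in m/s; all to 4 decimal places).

1 0.4460 0.1858 0.8814
2 0.8890 0.7066 1.9516

phase 1: p=-0.0458, T=0.446, ωT=1.610863, cosh=2.603422, sinh=2.403707; start (x,ẋ)=(-0.029500, 0.284200) → end (x,ẋ)=(0.185775, 0.881405)
phase 2: p=0.2231, T=0.443, ωT=1.600027, cosh=2.577530, sinh=2.375639; start (x,ẋ)=(0.185775, 0.881405) → end (x,ẋ)=(0.706632, 1.951587)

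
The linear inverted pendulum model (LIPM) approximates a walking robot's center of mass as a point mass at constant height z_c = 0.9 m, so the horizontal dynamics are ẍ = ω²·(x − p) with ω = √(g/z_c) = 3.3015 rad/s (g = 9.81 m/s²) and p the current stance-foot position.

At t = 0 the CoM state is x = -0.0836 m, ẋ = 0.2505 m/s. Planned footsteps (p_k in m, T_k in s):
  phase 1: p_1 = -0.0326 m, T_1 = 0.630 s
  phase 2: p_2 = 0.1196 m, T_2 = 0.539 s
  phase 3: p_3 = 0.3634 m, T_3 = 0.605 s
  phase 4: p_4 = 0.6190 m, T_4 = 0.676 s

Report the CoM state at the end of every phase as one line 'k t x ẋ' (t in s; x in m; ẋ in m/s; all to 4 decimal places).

phase 1: p=-0.0326, T=0.630, ωT=2.079945, cosh=4.064483, sinh=3.939546; start (x,ẋ)=(-0.083600, 0.250500) → end (x,ẋ)=(0.059023, 0.354826)
phase 2: p=0.1196, T=0.539, ωT=1.779509, cosh=3.047832, sinh=2.879111; start (x,ẋ)=(0.059023, 0.354826) → end (x,ẋ)=(0.244401, 0.505641)
phase 3: p=0.3634, T=0.605, ωT=1.997407, cosh=3.752806, sinh=3.617119; start (x,ẋ)=(0.244401, 0.505641) → end (x,ẋ)=(0.470800, 0.476497)
phase 4: p=0.6190, T=0.676, ωT=2.231814, cosh=4.712042, sinh=4.604709; start (x,ẋ)=(0.470800, 0.476497) → end (x,ẋ)=(0.585260, -0.007731)

1 0.6300 0.0590 0.3548
2 1.1690 0.2444 0.5056
3 1.7740 0.4708 0.4765
4 2.4500 0.5853 -0.0077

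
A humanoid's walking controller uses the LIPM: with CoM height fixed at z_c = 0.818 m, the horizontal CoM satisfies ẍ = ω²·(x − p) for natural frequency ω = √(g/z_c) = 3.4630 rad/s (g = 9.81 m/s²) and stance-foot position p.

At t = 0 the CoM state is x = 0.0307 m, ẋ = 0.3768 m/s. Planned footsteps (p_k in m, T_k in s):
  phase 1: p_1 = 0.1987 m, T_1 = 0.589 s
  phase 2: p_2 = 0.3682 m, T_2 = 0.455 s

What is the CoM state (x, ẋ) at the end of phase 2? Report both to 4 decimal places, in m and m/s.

phase 1: p=0.1987, T=0.589, ωT=2.039707, cosh=3.909211, sinh=3.779145; start (x,ẋ)=(0.030700, 0.376800) → end (x,ẋ)=(-0.046849, -0.725655)
phase 2: p=0.3682, T=0.455, ωT=1.575665, cosh=2.520413, sinh=2.313543; start (x,ẋ)=(-0.046849, -0.725655) → end (x,ẋ)=(-1.162686, -5.154236)

x = -1.1627, ẋ = -5.1542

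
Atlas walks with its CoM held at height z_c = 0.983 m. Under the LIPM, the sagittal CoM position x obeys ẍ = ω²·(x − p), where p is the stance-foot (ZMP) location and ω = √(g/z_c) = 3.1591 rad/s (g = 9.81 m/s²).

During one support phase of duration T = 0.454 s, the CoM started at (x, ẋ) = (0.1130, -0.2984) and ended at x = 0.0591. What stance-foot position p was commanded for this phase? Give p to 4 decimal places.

p = 0.0037

ωT = 3.1591·0.454 = 1.434231; cosh(ωT) = 2.217358, sinh(ωT) = 1.979060
x(T) = p + (x₀−p)·cosh(ωT) + (ẋ₀/ω)·sinh(ωT) ⇒ p·(1 − cosh) = x(T) − x₀·cosh − (ẋ₀/ω)·sinh
numerator   = 0.0591 − (0.1130)·2.217358 − (-0.2984/3.1591)·1.979060 = -0.004525
denominator = 1 − 2.217358 = -1.217358
p = -0.004525 / -1.217358 = 0.0037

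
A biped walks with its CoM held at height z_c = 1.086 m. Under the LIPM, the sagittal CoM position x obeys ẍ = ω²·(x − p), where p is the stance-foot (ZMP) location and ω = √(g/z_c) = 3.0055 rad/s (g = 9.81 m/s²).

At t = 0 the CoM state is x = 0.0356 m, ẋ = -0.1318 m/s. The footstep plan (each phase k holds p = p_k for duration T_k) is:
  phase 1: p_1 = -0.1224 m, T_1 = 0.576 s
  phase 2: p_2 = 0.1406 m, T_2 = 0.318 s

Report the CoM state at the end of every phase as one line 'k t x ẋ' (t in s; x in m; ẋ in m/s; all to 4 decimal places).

phase 1: p=-0.1224, T=0.576, ωT=1.731168, cosh=2.912162, sinh=2.735084; start (x,ẋ)=(0.035600, -0.131800) → end (x,ẋ)=(0.217780, 0.914984)
phase 2: p=0.1406, T=0.318, ωT=0.955749, cosh=1.492571, sinh=1.108047; start (x,ẋ)=(0.217780, 0.914984) → end (x,ẋ)=(0.593127, 1.622706)

1 0.5760 0.2178 0.9150
2 0.8940 0.5931 1.6227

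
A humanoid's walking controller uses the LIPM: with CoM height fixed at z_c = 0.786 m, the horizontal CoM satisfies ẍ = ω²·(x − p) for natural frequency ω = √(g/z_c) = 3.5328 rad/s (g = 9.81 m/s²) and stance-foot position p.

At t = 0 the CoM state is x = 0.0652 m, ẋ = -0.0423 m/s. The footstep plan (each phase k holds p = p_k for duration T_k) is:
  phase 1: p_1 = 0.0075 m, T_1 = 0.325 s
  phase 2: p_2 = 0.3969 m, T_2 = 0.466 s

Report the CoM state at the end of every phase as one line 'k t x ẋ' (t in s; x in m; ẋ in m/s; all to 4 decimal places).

1 0.3250 0.0906 0.2156
2 0.7910 -0.2746 -2.1223

phase 1: p=0.0075, T=0.325, ωT=1.148160, cosh=1.734804, sinh=1.417584; start (x,ẋ)=(0.065200, -0.042300) → end (x,ẋ)=(0.090625, 0.215582)
phase 2: p=0.3969, T=0.466, ωT=1.646285, cosh=2.690218, sinh=2.497453; start (x,ẋ)=(0.090625, 0.215582) → end (x,ẋ)=(-0.274645, -2.122306)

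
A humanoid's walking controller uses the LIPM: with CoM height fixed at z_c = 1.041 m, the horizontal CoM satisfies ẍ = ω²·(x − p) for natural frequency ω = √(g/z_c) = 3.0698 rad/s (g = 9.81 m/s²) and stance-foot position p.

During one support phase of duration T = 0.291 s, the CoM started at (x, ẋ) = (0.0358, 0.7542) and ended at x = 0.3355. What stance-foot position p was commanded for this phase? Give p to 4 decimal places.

p = -0.0812

ωT = 3.0698·0.291 = 0.893312; cosh(ωT) = 1.426253, sinh(ωT) = 1.016955
x(T) = p + (x₀−p)·cosh(ωT) + (ẋ₀/ω)·sinh(ωT) ⇒ p·(1 − cosh) = x(T) − x₀·cosh − (ẋ₀/ω)·sinh
numerator   = 0.3355 − (0.0358)·1.426253 − (0.7542/3.0698)·1.016955 = 0.034591
denominator = 1 − 1.426253 = -0.426253
p = 0.034591 / -0.426253 = -0.0812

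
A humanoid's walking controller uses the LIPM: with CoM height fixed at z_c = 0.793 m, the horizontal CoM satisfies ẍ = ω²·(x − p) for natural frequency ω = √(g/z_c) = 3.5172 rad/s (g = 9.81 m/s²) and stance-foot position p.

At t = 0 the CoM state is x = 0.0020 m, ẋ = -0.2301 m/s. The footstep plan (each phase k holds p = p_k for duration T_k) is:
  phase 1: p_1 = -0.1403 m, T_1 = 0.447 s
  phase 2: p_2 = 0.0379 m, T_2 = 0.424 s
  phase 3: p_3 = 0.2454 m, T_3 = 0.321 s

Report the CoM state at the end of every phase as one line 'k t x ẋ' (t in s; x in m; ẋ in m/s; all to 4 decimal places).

phase 1: p=-0.1403, T=0.447, ωT=1.572188, cosh=2.512384, sinh=2.304794; start (x,ẋ)=(0.002000, -0.230100) → end (x,ẋ)=(0.066430, 0.575444)
phase 2: p=0.0379, T=0.424, ωT=1.491293, cosh=2.333958, sinh=2.108877; start (x,ẋ)=(0.066430, 0.575444) → end (x,ẋ)=(0.449517, 1.554676)
phase 3: p=0.2454, T=0.321, ωT=1.129021, cosh=1.707989, sinh=1.384639; start (x,ẋ)=(0.449517, 1.554676) → end (x,ẋ)=(1.206069, 3.649431)

1 0.4470 0.0664 0.5754
2 0.8710 0.4495 1.5547
3 1.1920 1.2061 3.6494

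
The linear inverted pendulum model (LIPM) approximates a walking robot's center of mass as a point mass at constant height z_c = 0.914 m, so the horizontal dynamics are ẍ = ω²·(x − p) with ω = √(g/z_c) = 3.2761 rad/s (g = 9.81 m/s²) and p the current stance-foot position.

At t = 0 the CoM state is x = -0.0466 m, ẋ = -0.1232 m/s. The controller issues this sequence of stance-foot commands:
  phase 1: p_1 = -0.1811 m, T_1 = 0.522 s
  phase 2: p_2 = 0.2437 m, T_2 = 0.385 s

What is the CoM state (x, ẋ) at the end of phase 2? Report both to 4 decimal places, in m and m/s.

phase 1: p=-0.1811, T=0.522, ωT=1.710124, cosh=2.855246, sinh=2.674402; start (x,ẋ)=(-0.046600, -0.123200) → end (x,ẋ)=(0.102358, 0.826670)
phase 2: p=0.2437, T=0.385, ωT=1.261299, cosh=1.906644, sinh=1.623358; start (x,ẋ)=(0.102358, 0.826670) → end (x,ẋ)=(0.383839, 0.824468)

x = 0.3838, ẋ = 0.8245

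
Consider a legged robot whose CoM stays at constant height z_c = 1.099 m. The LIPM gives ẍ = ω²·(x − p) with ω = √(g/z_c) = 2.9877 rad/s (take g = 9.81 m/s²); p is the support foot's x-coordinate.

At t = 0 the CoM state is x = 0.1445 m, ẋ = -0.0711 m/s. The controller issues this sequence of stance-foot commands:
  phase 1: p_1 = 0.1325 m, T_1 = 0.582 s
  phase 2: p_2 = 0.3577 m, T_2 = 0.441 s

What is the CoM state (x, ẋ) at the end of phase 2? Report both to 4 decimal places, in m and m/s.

phase 1: p=0.1325, T=0.582, ωT=1.738841, cosh=2.933235, sinh=2.757511; start (x,ẋ)=(0.144500, -0.071100) → end (x,ẋ)=(0.102077, -0.109690)
phase 2: p=0.3577, T=0.441, ωT=1.317576, cosh=2.001070, sinh=1.733287; start (x,ẋ)=(0.102077, -0.109690) → end (x,ẋ)=(-0.217456, -1.543252)

x = -0.2175, ẋ = -1.5433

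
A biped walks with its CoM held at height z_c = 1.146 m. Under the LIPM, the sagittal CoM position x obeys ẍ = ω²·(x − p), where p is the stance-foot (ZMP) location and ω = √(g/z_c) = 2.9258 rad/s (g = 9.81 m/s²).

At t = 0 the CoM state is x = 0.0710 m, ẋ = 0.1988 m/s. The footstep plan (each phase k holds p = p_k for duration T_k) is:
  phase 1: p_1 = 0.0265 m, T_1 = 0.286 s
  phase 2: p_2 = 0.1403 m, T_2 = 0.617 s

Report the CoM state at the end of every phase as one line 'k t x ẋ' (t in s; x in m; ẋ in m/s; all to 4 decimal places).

phase 1: p=0.0265, T=0.286, ωT=0.836779, cosh=1.371010, sinh=0.937907; start (x,ẋ)=(0.071000, 0.198800) → end (x,ẋ)=(0.151238, 0.394671)
phase 2: p=0.1403, T=0.617, ωT=1.805219, cosh=3.122870, sinh=2.958431; start (x,ẋ)=(0.151238, 0.394671) → end (x,ẋ)=(0.573531, 1.327183)

1 0.2860 0.1512 0.3947
2 0.9030 0.5735 1.3272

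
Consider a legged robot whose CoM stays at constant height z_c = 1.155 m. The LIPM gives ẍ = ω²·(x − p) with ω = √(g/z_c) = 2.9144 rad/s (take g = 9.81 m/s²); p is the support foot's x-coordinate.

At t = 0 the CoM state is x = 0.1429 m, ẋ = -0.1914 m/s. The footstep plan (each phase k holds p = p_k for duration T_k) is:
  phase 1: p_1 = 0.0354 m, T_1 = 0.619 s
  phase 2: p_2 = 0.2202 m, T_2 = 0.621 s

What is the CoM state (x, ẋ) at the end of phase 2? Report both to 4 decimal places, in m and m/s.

phase 1: p=0.0354, T=0.619, ωT=1.804014, cosh=3.119307, sinh=2.954670; start (x,ẋ)=(0.142900, -0.191400) → end (x,ẋ)=(0.176681, 0.328657)
phase 2: p=0.2202, T=0.621, ωT=1.809842, cosh=3.136582, sinh=2.972902; start (x,ẋ)=(0.176681, 0.328657) → end (x,ẋ)=(0.418953, 0.653799)

x = 0.4190, ẋ = 0.6538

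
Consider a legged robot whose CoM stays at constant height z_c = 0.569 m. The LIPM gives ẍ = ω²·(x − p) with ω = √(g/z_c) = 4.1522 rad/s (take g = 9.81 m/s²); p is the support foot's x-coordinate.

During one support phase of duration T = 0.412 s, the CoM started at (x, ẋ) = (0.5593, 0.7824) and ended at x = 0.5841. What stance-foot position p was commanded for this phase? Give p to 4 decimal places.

p = 0.8175

ωT = 4.1522·0.412 = 1.710706; cosh(ωT) = 2.856803, sinh(ωT) = 2.676065
x(T) = p + (x₀−p)·cosh(ωT) + (ẋ₀/ω)·sinh(ωT) ⇒ p·(1 − cosh) = x(T) − x₀·cosh − (ẋ₀/ω)·sinh
numerator   = 0.5841 − (0.5593)·2.856803 − (0.7824/4.1522)·2.676065 = -1.517962
denominator = 1 − 2.856803 = -1.856803
p = -1.517962 / -1.856803 = 0.8175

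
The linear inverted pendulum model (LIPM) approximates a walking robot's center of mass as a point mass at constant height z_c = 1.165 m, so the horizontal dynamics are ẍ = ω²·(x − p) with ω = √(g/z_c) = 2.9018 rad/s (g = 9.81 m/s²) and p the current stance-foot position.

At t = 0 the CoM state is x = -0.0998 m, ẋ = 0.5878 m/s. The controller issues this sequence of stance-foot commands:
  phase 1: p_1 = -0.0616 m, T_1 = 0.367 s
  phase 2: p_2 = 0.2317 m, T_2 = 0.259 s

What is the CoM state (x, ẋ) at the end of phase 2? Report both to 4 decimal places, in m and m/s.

phase 1: p=-0.0616, T=0.367, ωT=1.064961, cosh=1.622733, sinh=1.277992; start (x,ẋ)=(-0.099800, 0.587800) → end (x,ẋ)=(0.135287, 0.812179)
phase 2: p=0.2317, T=0.259, ωT=0.751566, cosh=1.295973, sinh=0.824345; start (x,ẋ)=(0.135287, 0.812179) → end (x,ẋ)=(0.337475, 0.821932)

x = 0.3375, ẋ = 0.8219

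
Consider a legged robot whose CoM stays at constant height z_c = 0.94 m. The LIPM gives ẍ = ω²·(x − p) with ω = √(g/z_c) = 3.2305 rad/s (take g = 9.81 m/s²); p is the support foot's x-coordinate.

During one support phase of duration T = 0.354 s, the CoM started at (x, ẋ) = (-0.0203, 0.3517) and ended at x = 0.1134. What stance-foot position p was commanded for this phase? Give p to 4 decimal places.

p = 0.0068

ωT = 3.2305·0.354 = 1.143597; cosh(ωT) = 1.728353, sinh(ωT) = 1.409682
x(T) = p + (x₀−p)·cosh(ωT) + (ẋ₀/ω)·sinh(ωT) ⇒ p·(1 − cosh) = x(T) − x₀·cosh − (ẋ₀/ω)·sinh
numerator   = 0.1134 − (-0.0203)·1.728353 − (0.3517/3.2305)·1.409682 = -0.004985
denominator = 1 − 1.728353 = -0.728353
p = -0.004985 / -0.728353 = 0.0068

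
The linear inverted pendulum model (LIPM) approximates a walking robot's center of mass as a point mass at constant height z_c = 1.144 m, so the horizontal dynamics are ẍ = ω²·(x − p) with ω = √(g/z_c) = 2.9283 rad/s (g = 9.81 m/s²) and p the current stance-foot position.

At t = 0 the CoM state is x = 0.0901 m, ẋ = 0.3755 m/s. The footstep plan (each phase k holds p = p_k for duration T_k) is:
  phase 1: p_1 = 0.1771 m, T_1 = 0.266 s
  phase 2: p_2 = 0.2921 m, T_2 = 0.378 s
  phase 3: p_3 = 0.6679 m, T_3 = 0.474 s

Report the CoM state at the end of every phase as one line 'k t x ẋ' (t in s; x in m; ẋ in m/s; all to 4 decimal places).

1 0.2660 0.1726 0.2762
2 0.6440 0.2187 -0.0079
3 1.1180 -0.2931 -2.4879

phase 1: p=0.1771, T=0.266, ωT=0.778928, cosh=1.319016, sinh=0.860118; start (x,ẋ)=(0.090100, 0.375500) → end (x,ẋ)=(0.172640, 0.276165)
phase 2: p=0.2921, T=0.378, ωT=1.106897, cosh=1.677771, sinh=1.347188; start (x,ẋ)=(0.172640, 0.276165) → end (x,ẋ)=(0.218725, -0.007925)
phase 3: p=0.6679, T=0.474, ωT=1.388014, cosh=2.128228, sinh=1.878657; start (x,ẋ)=(0.218725, -0.007925) → end (x,ẋ)=(-0.293131, -2.487901)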